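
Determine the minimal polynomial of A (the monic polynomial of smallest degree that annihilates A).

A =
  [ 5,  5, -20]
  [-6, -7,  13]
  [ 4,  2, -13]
x^3 + 15*x^2 + 75*x + 125

The characteristic polynomial is χ_A(x) = (x + 5)^3, so the eigenvalues are known. The minimal polynomial is
  m_A(x) = Π_λ (x − λ)^{k_λ}
where k_λ is the size of the *largest* Jordan block for λ (equivalently, the smallest k with (A − λI)^k v = 0 for every generalised eigenvector v of λ).

  λ = -5: largest Jordan block has size 3, contributing (x + 5)^3

So m_A(x) = (x + 5)^3 = x^3 + 15*x^2 + 75*x + 125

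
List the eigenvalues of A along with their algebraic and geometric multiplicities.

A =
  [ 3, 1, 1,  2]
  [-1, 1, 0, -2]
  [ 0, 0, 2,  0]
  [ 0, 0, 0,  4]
λ = 2: alg = 3, geom = 1; λ = 4: alg = 1, geom = 1

Step 1 — factor the characteristic polynomial to read off the algebraic multiplicities:
  χ_A(x) = (x - 4)*(x - 2)^3

Step 2 — compute geometric multiplicities via the rank-nullity identity g(λ) = n − rank(A − λI):
  rank(A − (2)·I) = 3, so dim ker(A − (2)·I) = n − 3 = 1
  rank(A − (4)·I) = 3, so dim ker(A − (4)·I) = n − 3 = 1

Summary:
  λ = 2: algebraic multiplicity = 3, geometric multiplicity = 1
  λ = 4: algebraic multiplicity = 1, geometric multiplicity = 1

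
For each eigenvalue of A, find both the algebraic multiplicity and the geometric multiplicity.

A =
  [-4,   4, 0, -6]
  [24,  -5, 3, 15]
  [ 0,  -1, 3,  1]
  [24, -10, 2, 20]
λ = 2: alg = 1, geom = 1; λ = 4: alg = 3, geom = 2

Step 1 — factor the characteristic polynomial to read off the algebraic multiplicities:
  χ_A(x) = (x - 4)^3*(x - 2)

Step 2 — compute geometric multiplicities via the rank-nullity identity g(λ) = n − rank(A − λI):
  rank(A − (2)·I) = 3, so dim ker(A − (2)·I) = n − 3 = 1
  rank(A − (4)·I) = 2, so dim ker(A − (4)·I) = n − 2 = 2

Summary:
  λ = 2: algebraic multiplicity = 1, geometric multiplicity = 1
  λ = 4: algebraic multiplicity = 3, geometric multiplicity = 2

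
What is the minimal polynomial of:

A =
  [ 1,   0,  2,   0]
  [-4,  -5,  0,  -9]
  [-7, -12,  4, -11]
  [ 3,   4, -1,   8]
x^4 - 8*x^3 + 18*x^2 - 27

The characteristic polynomial is χ_A(x) = (x - 3)^3*(x + 1), so the eigenvalues are known. The minimal polynomial is
  m_A(x) = Π_λ (x − λ)^{k_λ}
where k_λ is the size of the *largest* Jordan block for λ (equivalently, the smallest k with (A − λI)^k v = 0 for every generalised eigenvector v of λ).

  λ = -1: largest Jordan block has size 1, contributing (x + 1)
  λ = 3: largest Jordan block has size 3, contributing (x − 3)^3

So m_A(x) = (x - 3)^3*(x + 1) = x^4 - 8*x^3 + 18*x^2 - 27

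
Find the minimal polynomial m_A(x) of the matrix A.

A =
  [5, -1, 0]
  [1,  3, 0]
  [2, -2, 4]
x^2 - 8*x + 16

The characteristic polynomial is χ_A(x) = (x - 4)^3, so the eigenvalues are known. The minimal polynomial is
  m_A(x) = Π_λ (x − λ)^{k_λ}
where k_λ is the size of the *largest* Jordan block for λ (equivalently, the smallest k with (A − λI)^k v = 0 for every generalised eigenvector v of λ).

  λ = 4: largest Jordan block has size 2, contributing (x − 4)^2

So m_A(x) = (x - 4)^2 = x^2 - 8*x + 16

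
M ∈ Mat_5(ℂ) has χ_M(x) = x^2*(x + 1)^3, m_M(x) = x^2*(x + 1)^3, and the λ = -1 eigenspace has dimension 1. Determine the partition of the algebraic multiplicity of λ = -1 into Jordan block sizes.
Block sizes for λ = -1: [3]

Step 1 — from the characteristic polynomial, algebraic multiplicity of λ = -1 is 3. From dim ker(M − (-1)·I) = 1, there are exactly 1 Jordan blocks for λ = -1.
Step 2 — from the minimal polynomial, the factor (x + 1)^3 tells us the largest block for λ = -1 has size 3.
Step 3 — with total size 3, 1 blocks, and largest block 3, the block sizes (in nonincreasing order) are [3].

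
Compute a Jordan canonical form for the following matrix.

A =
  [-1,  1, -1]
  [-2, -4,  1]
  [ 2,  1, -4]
J_2(-3) ⊕ J_1(-3)

The characteristic polynomial is
  det(x·I − A) = x^3 + 9*x^2 + 27*x + 27 = (x + 3)^3

Eigenvalues and multiplicities (the geometric multiplicity of λ is n − rank(A − λI), which equals the number of Jordan blocks for λ):
  λ = -3: algebraic multiplicity = 3, geometric multiplicity = 2

Determining the block sizes for each eigenvalue:
  λ = -3: 2 blocks summing to 3 forces exactly one block of size 2 and the rest size 1 → block sizes [2, 1]

Assembling the blocks gives a Jordan form
J =
  [-3,  1,  0]
  [ 0, -3,  0]
  [ 0,  0, -3]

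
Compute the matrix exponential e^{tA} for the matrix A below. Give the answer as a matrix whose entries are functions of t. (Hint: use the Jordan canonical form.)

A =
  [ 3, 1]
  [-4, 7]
e^{tA} =
  [-2*t*exp(5*t) + exp(5*t), t*exp(5*t)]
  [-4*t*exp(5*t), 2*t*exp(5*t) + exp(5*t)]

Strategy: write A = P · J · P⁻¹ where J is a Jordan canonical form, so e^{tA} = P · e^{tJ} · P⁻¹, and e^{tJ} can be computed block-by-block.

A has Jordan form
J =
  [5, 1]
  [0, 5]
(up to reordering of blocks).

Per-block formulas:
  For a 2×2 Jordan block J_2(5): exp(t · J_2(5)) = e^(5t)·(I + t·N), where N is the 2×2 nilpotent shift.

After assembling e^{tJ} and conjugating by P, we get:

e^{tA} =
  [-2*t*exp(5*t) + exp(5*t), t*exp(5*t)]
  [-4*t*exp(5*t), 2*t*exp(5*t) + exp(5*t)]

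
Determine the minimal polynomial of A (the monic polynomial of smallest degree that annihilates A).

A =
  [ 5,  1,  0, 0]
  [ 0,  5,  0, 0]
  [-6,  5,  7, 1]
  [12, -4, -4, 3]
x^2 - 10*x + 25

The characteristic polynomial is χ_A(x) = (x - 5)^4, so the eigenvalues are known. The minimal polynomial is
  m_A(x) = Π_λ (x − λ)^{k_λ}
where k_λ is the size of the *largest* Jordan block for λ (equivalently, the smallest k with (A − λI)^k v = 0 for every generalised eigenvector v of λ).

  λ = 5: largest Jordan block has size 2, contributing (x − 5)^2

So m_A(x) = (x - 5)^2 = x^2 - 10*x + 25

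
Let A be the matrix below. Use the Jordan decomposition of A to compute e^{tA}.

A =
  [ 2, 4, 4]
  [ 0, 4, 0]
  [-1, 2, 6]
e^{tA} =
  [-2*t*exp(4*t) + exp(4*t), 4*t*exp(4*t), 4*t*exp(4*t)]
  [0, exp(4*t), 0]
  [-t*exp(4*t), 2*t*exp(4*t), 2*t*exp(4*t) + exp(4*t)]

Strategy: write A = P · J · P⁻¹ where J is a Jordan canonical form, so e^{tA} = P · e^{tJ} · P⁻¹, and e^{tJ} can be computed block-by-block.

A has Jordan form
J =
  [4, 1, 0]
  [0, 4, 0]
  [0, 0, 4]
(up to reordering of blocks).

Per-block formulas:
  For a 1×1 block at λ = 4: exp(t · [4]) = [e^(4t)].
  For a 2×2 Jordan block J_2(4): exp(t · J_2(4)) = e^(4t)·(I + t·N), where N is the 2×2 nilpotent shift.

After assembling e^{tJ} and conjugating by P, we get:

e^{tA} =
  [-2*t*exp(4*t) + exp(4*t), 4*t*exp(4*t), 4*t*exp(4*t)]
  [0, exp(4*t), 0]
  [-t*exp(4*t), 2*t*exp(4*t), 2*t*exp(4*t) + exp(4*t)]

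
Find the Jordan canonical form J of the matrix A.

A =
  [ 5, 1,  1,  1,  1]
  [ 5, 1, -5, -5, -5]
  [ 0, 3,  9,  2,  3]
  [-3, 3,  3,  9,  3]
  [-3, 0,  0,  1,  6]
J_2(6) ⊕ J_2(6) ⊕ J_1(6)

The characteristic polynomial is
  det(x·I − A) = x^5 - 30*x^4 + 360*x^3 - 2160*x^2 + 6480*x - 7776 = (x - 6)^5

Eigenvalues and multiplicities (the geometric multiplicity of λ is n − rank(A − λI), which equals the number of Jordan blocks for λ):
  λ = 6: algebraic multiplicity = 5, geometric multiplicity = 3

Determining the block sizes for each eigenvalue:
  λ = 6: with am = 5 and gm = 3, the partition is not yet determined (e.g. several partitions of 5 into 3 parts exist). Let N = A − (6)·I. Computing rank(N^1) = 2, rank(N^2) = 0; the number of blocks of size ≥ j is rank(N^{j−1}) − rank(N^j), giving [3, 2]. So we have 2 block(s) of size 2, 1 block(s) of size 1 → block sizes [2, 2, 1]

Assembling the blocks gives a Jordan form
J =
  [6, 1, 0, 0, 0]
  [0, 6, 0, 0, 0]
  [0, 0, 6, 1, 0]
  [0, 0, 0, 6, 0]
  [0, 0, 0, 0, 6]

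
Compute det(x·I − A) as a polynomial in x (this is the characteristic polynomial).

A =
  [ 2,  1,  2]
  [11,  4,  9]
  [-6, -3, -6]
x^3

Expanding det(x·I − A) (e.g. by cofactor expansion or by noting that A is similar to its Jordan form J, which has the same characteristic polynomial as A) gives
  χ_A(x) = x^3
which factors as x^3. The eigenvalues (with algebraic multiplicities) are λ = 0 with multiplicity 3.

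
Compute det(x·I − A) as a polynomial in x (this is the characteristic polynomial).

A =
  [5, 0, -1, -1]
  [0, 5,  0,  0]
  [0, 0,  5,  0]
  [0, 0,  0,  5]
x^4 - 20*x^3 + 150*x^2 - 500*x + 625

Expanding det(x·I − A) (e.g. by cofactor expansion or by noting that A is similar to its Jordan form J, which has the same characteristic polynomial as A) gives
  χ_A(x) = x^4 - 20*x^3 + 150*x^2 - 500*x + 625
which factors as (x - 5)^4. The eigenvalues (with algebraic multiplicities) are λ = 5 with multiplicity 4.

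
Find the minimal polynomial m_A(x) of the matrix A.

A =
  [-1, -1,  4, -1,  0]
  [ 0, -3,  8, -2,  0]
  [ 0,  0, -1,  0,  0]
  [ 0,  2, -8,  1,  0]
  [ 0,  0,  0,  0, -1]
x^2 + 2*x + 1

The characteristic polynomial is χ_A(x) = (x + 1)^5, so the eigenvalues are known. The minimal polynomial is
  m_A(x) = Π_λ (x − λ)^{k_λ}
where k_λ is the size of the *largest* Jordan block for λ (equivalently, the smallest k with (A − λI)^k v = 0 for every generalised eigenvector v of λ).

  λ = -1: largest Jordan block has size 2, contributing (x + 1)^2

So m_A(x) = (x + 1)^2 = x^2 + 2*x + 1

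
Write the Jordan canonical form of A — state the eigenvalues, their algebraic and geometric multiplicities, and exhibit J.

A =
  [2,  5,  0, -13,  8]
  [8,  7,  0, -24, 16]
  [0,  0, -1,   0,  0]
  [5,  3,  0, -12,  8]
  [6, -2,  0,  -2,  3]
J_2(-1) ⊕ J_1(-1) ⊕ J_1(-1) ⊕ J_1(3)

The characteristic polynomial is
  det(x·I − A) = x^5 + x^4 - 6*x^3 - 14*x^2 - 11*x - 3 = (x - 3)*(x + 1)^4

Eigenvalues and multiplicities (the geometric multiplicity of λ is n − rank(A − λI), which equals the number of Jordan blocks for λ):
  λ = -1: algebraic multiplicity = 4, geometric multiplicity = 3
  λ = 3: algebraic multiplicity = 1, geometric multiplicity = 1

Determining the block sizes for each eigenvalue:
  λ = -1: 3 blocks summing to 4 forces exactly one block of size 2 and the rest size 1 → block sizes [2, 1, 1]
  λ = 3: one block (gm = 1), so the single block has size am = 1 → block sizes [1]

Assembling the blocks gives a Jordan form
J =
  [-1,  1,  0,  0, 0]
  [ 0, -1,  0,  0, 0]
  [ 0,  0, -1,  0, 0]
  [ 0,  0,  0, -1, 0]
  [ 0,  0,  0,  0, 3]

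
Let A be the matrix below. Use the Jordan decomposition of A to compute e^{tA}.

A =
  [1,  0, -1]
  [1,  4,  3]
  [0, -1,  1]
e^{tA} =
  [t^2*exp(2*t)/2 - t*exp(2*t) + exp(2*t), t^2*exp(2*t)/2, t^2*exp(2*t) - t*exp(2*t)]
  [t^2*exp(2*t)/2 + t*exp(2*t), t^2*exp(2*t)/2 + 2*t*exp(2*t) + exp(2*t), t^2*exp(2*t) + 3*t*exp(2*t)]
  [-t^2*exp(2*t)/2, -t^2*exp(2*t)/2 - t*exp(2*t), -t^2*exp(2*t) - t*exp(2*t) + exp(2*t)]

Strategy: write A = P · J · P⁻¹ where J is a Jordan canonical form, so e^{tA} = P · e^{tJ} · P⁻¹, and e^{tJ} can be computed block-by-block.

A has Jordan form
J =
  [2, 1, 0]
  [0, 2, 1]
  [0, 0, 2]
(up to reordering of blocks).

Per-block formulas:
  For a 3×3 Jordan block J_3(2): exp(t · J_3(2)) = e^(2t)·(I + t·N + (t^2/2)·N^2), where N is the 3×3 nilpotent shift.

After assembling e^{tJ} and conjugating by P, we get:

e^{tA} =
  [t^2*exp(2*t)/2 - t*exp(2*t) + exp(2*t), t^2*exp(2*t)/2, t^2*exp(2*t) - t*exp(2*t)]
  [t^2*exp(2*t)/2 + t*exp(2*t), t^2*exp(2*t)/2 + 2*t*exp(2*t) + exp(2*t), t^2*exp(2*t) + 3*t*exp(2*t)]
  [-t^2*exp(2*t)/2, -t^2*exp(2*t)/2 - t*exp(2*t), -t^2*exp(2*t) - t*exp(2*t) + exp(2*t)]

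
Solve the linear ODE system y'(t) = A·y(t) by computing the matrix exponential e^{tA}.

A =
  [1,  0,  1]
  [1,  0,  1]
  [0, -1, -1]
e^{tA} =
  [t^2/2 + t + 1, -t^2/2, t]
  [t^2/2 + t, 1 - t^2/2, t]
  [-t^2/2, t^2/2 - t, 1 - t]

Strategy: write A = P · J · P⁻¹ where J is a Jordan canonical form, so e^{tA} = P · e^{tJ} · P⁻¹, and e^{tJ} can be computed block-by-block.

A has Jordan form
J =
  [0, 1, 0]
  [0, 0, 1]
  [0, 0, 0]
(up to reordering of blocks).

Per-block formulas:
  For a 3×3 Jordan block J_3(0): exp(t · J_3(0)) = e^(0t)·(I + t·N + (t^2/2)·N^2), where N is the 3×3 nilpotent shift.

After assembling e^{tJ} and conjugating by P, we get:

e^{tA} =
  [t^2/2 + t + 1, -t^2/2, t]
  [t^2/2 + t, 1 - t^2/2, t]
  [-t^2/2, t^2/2 - t, 1 - t]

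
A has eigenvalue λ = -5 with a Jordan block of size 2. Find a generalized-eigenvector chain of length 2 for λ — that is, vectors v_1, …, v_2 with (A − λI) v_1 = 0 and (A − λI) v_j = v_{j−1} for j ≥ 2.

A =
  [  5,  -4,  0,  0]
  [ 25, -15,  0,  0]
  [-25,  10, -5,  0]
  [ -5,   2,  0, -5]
A Jordan chain for λ = -5 of length 2:
v_1 = (10, 25, -25, -5)ᵀ
v_2 = (1, 0, 0, 0)ᵀ

Let N = A − (-5)·I. We want v_2 with N^2 v_2 = 0 but N^1 v_2 ≠ 0; then v_{j-1} := N · v_j for j = 2, …, 2.

Pick v_2 = (1, 0, 0, 0)ᵀ.
Then v_1 = N · v_2 = (10, 25, -25, -5)ᵀ.

Sanity check: (A − (-5)·I) v_1 = (0, 0, 0, 0)ᵀ = 0. ✓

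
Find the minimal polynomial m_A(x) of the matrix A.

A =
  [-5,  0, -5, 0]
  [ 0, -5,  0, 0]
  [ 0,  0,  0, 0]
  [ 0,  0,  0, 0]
x^2 + 5*x

The characteristic polynomial is χ_A(x) = x^2*(x + 5)^2, so the eigenvalues are known. The minimal polynomial is
  m_A(x) = Π_λ (x − λ)^{k_λ}
where k_λ is the size of the *largest* Jordan block for λ (equivalently, the smallest k with (A − λI)^k v = 0 for every generalised eigenvector v of λ).

  λ = -5: largest Jordan block has size 1, contributing (x + 5)
  λ = 0: largest Jordan block has size 1, contributing (x − 0)

So m_A(x) = x*(x + 5) = x^2 + 5*x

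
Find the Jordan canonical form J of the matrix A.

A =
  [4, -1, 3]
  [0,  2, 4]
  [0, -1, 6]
J_3(4)

The characteristic polynomial is
  det(x·I − A) = x^3 - 12*x^2 + 48*x - 64 = (x - 4)^3

Eigenvalues and multiplicities (the geometric multiplicity of λ is n − rank(A − λI), which equals the number of Jordan blocks for λ):
  λ = 4: algebraic multiplicity = 3, geometric multiplicity = 1

Determining the block sizes for each eigenvalue:
  λ = 4: one block (gm = 1), so the single block has size am = 3 → block sizes [3]

Assembling the blocks gives a Jordan form
J =
  [4, 1, 0]
  [0, 4, 1]
  [0, 0, 4]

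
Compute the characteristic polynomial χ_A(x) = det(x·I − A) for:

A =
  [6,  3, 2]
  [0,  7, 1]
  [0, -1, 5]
x^3 - 18*x^2 + 108*x - 216

Expanding det(x·I − A) (e.g. by cofactor expansion or by noting that A is similar to its Jordan form J, which has the same characteristic polynomial as A) gives
  χ_A(x) = x^3 - 18*x^2 + 108*x - 216
which factors as (x - 6)^3. The eigenvalues (with algebraic multiplicities) are λ = 6 with multiplicity 3.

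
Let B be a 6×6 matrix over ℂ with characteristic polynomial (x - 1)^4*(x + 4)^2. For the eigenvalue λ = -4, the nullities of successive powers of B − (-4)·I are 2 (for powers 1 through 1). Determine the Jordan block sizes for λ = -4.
Block sizes for λ = -4: [1, 1]

From the dimensions of kernels of powers, the number of Jordan blocks of size at least j is d_j − d_{j−1} where d_j = dim ker(N^j) (with d_0 = 0). Computing the differences gives [2].
The number of blocks of size exactly k is (#blocks of size ≥ k) − (#blocks of size ≥ k + 1), so the partition is: 2 block(s) of size 1.
In nonincreasing order the block sizes are [1, 1].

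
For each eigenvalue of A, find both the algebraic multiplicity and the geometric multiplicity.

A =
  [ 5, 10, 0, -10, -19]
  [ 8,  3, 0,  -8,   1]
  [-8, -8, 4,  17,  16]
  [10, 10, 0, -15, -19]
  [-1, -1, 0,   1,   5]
λ = -5: alg = 2, geom = 2; λ = 4: alg = 3, geom = 1

Step 1 — factor the characteristic polynomial to read off the algebraic multiplicities:
  χ_A(x) = (x - 4)^3*(x + 5)^2

Step 2 — compute geometric multiplicities via the rank-nullity identity g(λ) = n − rank(A − λI):
  rank(A − (-5)·I) = 3, so dim ker(A − (-5)·I) = n − 3 = 2
  rank(A − (4)·I) = 4, so dim ker(A − (4)·I) = n − 4 = 1

Summary:
  λ = -5: algebraic multiplicity = 2, geometric multiplicity = 2
  λ = 4: algebraic multiplicity = 3, geometric multiplicity = 1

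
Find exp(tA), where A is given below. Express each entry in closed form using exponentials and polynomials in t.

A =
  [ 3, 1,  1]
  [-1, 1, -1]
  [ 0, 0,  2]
e^{tA} =
  [t*exp(2*t) + exp(2*t), t*exp(2*t), t*exp(2*t)]
  [-t*exp(2*t), -t*exp(2*t) + exp(2*t), -t*exp(2*t)]
  [0, 0, exp(2*t)]

Strategy: write A = P · J · P⁻¹ where J is a Jordan canonical form, so e^{tA} = P · e^{tJ} · P⁻¹, and e^{tJ} can be computed block-by-block.

A has Jordan form
J =
  [2, 1, 0]
  [0, 2, 0]
  [0, 0, 2]
(up to reordering of blocks).

Per-block formulas:
  For a 1×1 block at λ = 2: exp(t · [2]) = [e^(2t)].
  For a 2×2 Jordan block J_2(2): exp(t · J_2(2)) = e^(2t)·(I + t·N), where N is the 2×2 nilpotent shift.

After assembling e^{tJ} and conjugating by P, we get:

e^{tA} =
  [t*exp(2*t) + exp(2*t), t*exp(2*t), t*exp(2*t)]
  [-t*exp(2*t), -t*exp(2*t) + exp(2*t), -t*exp(2*t)]
  [0, 0, exp(2*t)]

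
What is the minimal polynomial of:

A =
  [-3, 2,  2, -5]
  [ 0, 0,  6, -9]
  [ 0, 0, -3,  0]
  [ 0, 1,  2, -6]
x^3 + 9*x^2 + 27*x + 27

The characteristic polynomial is χ_A(x) = (x + 3)^4, so the eigenvalues are known. The minimal polynomial is
  m_A(x) = Π_λ (x − λ)^{k_λ}
where k_λ is the size of the *largest* Jordan block for λ (equivalently, the smallest k with (A − λI)^k v = 0 for every generalised eigenvector v of λ).

  λ = -3: largest Jordan block has size 3, contributing (x + 3)^3

So m_A(x) = (x + 3)^3 = x^3 + 9*x^2 + 27*x + 27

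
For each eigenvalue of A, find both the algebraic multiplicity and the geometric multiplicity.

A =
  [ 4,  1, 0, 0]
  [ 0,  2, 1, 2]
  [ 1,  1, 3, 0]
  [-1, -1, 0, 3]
λ = 3: alg = 4, geom = 2

Step 1 — factor the characteristic polynomial to read off the algebraic multiplicities:
  χ_A(x) = (x - 3)^4

Step 2 — compute geometric multiplicities via the rank-nullity identity g(λ) = n − rank(A − λI):
  rank(A − (3)·I) = 2, so dim ker(A − (3)·I) = n − 2 = 2

Summary:
  λ = 3: algebraic multiplicity = 4, geometric multiplicity = 2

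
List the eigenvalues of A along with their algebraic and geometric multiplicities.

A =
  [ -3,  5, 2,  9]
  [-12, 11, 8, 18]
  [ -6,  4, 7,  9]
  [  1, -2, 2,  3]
λ = 3: alg = 2, geom = 1; λ = 6: alg = 2, geom = 1

Step 1 — factor the characteristic polynomial to read off the algebraic multiplicities:
  χ_A(x) = (x - 6)^2*(x - 3)^2

Step 2 — compute geometric multiplicities via the rank-nullity identity g(λ) = n − rank(A − λI):
  rank(A − (3)·I) = 3, so dim ker(A − (3)·I) = n − 3 = 1
  rank(A − (6)·I) = 3, so dim ker(A − (6)·I) = n − 3 = 1

Summary:
  λ = 3: algebraic multiplicity = 2, geometric multiplicity = 1
  λ = 6: algebraic multiplicity = 2, geometric multiplicity = 1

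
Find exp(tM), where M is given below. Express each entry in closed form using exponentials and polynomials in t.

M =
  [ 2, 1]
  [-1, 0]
e^{tM} =
  [t*exp(t) + exp(t), t*exp(t)]
  [-t*exp(t), -t*exp(t) + exp(t)]

Strategy: write M = P · J · P⁻¹ where J is a Jordan canonical form, so e^{tM} = P · e^{tJ} · P⁻¹, and e^{tJ} can be computed block-by-block.

M has Jordan form
J =
  [1, 1]
  [0, 1]
(up to reordering of blocks).

Per-block formulas:
  For a 2×2 Jordan block J_2(1): exp(t · J_2(1)) = e^(1t)·(I + t·N), where N is the 2×2 nilpotent shift.

After assembling e^{tJ} and conjugating by P, we get:

e^{tM} =
  [t*exp(t) + exp(t), t*exp(t)]
  [-t*exp(t), -t*exp(t) + exp(t)]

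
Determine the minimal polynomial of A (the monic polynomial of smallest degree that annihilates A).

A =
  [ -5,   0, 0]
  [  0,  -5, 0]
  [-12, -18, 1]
x^2 + 4*x - 5

The characteristic polynomial is χ_A(x) = (x - 1)*(x + 5)^2, so the eigenvalues are known. The minimal polynomial is
  m_A(x) = Π_λ (x − λ)^{k_λ}
where k_λ is the size of the *largest* Jordan block for λ (equivalently, the smallest k with (A − λI)^k v = 0 for every generalised eigenvector v of λ).

  λ = -5: largest Jordan block has size 1, contributing (x + 5)
  λ = 1: largest Jordan block has size 1, contributing (x − 1)

So m_A(x) = (x - 1)*(x + 5) = x^2 + 4*x - 5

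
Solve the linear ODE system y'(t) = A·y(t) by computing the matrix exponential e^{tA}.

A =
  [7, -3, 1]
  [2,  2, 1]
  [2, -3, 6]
e^{tA} =
  [2*t*exp(5*t) + exp(5*t), -3*t*exp(5*t), t*exp(5*t)]
  [2*t*exp(5*t), -3*t*exp(5*t) + exp(5*t), t*exp(5*t)]
  [2*t*exp(5*t), -3*t*exp(5*t), t*exp(5*t) + exp(5*t)]

Strategy: write A = P · J · P⁻¹ where J is a Jordan canonical form, so e^{tA} = P · e^{tJ} · P⁻¹, and e^{tJ} can be computed block-by-block.

A has Jordan form
J =
  [5, 1, 0]
  [0, 5, 0]
  [0, 0, 5]
(up to reordering of blocks).

Per-block formulas:
  For a 2×2 Jordan block J_2(5): exp(t · J_2(5)) = e^(5t)·(I + t·N), where N is the 2×2 nilpotent shift.
  For a 1×1 block at λ = 5: exp(t · [5]) = [e^(5t)].

After assembling e^{tJ} and conjugating by P, we get:

e^{tA} =
  [2*t*exp(5*t) + exp(5*t), -3*t*exp(5*t), t*exp(5*t)]
  [2*t*exp(5*t), -3*t*exp(5*t) + exp(5*t), t*exp(5*t)]
  [2*t*exp(5*t), -3*t*exp(5*t), t*exp(5*t) + exp(5*t)]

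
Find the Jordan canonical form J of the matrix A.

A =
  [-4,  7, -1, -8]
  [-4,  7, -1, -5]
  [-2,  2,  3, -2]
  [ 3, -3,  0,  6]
J_3(3) ⊕ J_1(3)

The characteristic polynomial is
  det(x·I − A) = x^4 - 12*x^3 + 54*x^2 - 108*x + 81 = (x - 3)^4

Eigenvalues and multiplicities (the geometric multiplicity of λ is n − rank(A − λI), which equals the number of Jordan blocks for λ):
  λ = 3: algebraic multiplicity = 4, geometric multiplicity = 2

Determining the block sizes for each eigenvalue:
  λ = 3: with am = 4 and gm = 2, the partition is not yet determined (e.g. several partitions of 4 into 2 parts exist). Let N = A − (3)·I. Computing rank(N^1) = 2, rank(N^2) = 1, rank(N^3) = 0; the number of blocks of size ≥ j is rank(N^{j−1}) − rank(N^j), giving [2, 1, 1]. So we have 1 block(s) of size 3, 1 block(s) of size 1 → block sizes [3, 1]

Assembling the blocks gives a Jordan form
J =
  [3, 1, 0, 0]
  [0, 3, 1, 0]
  [0, 0, 3, 0]
  [0, 0, 0, 3]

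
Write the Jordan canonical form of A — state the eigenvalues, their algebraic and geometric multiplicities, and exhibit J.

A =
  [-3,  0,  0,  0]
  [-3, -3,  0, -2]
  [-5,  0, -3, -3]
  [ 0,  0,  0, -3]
J_2(-3) ⊕ J_2(-3)

The characteristic polynomial is
  det(x·I − A) = x^4 + 12*x^3 + 54*x^2 + 108*x + 81 = (x + 3)^4

Eigenvalues and multiplicities (the geometric multiplicity of λ is n − rank(A − λI), which equals the number of Jordan blocks for λ):
  λ = -3: algebraic multiplicity = 4, geometric multiplicity = 2

Determining the block sizes for each eigenvalue:
  λ = -3: with am = 4 and gm = 2, the partition is not yet determined (e.g. several partitions of 4 into 2 parts exist). Let N = A − (-3)·I. Computing rank(N^1) = 2, rank(N^2) = 0; the number of blocks of size ≥ j is rank(N^{j−1}) − rank(N^j), giving [2, 2]. So we have 2 block(s) of size 2 → block sizes [2, 2]

Assembling the blocks gives a Jordan form
J =
  [-3,  1,  0,  0]
  [ 0, -3,  0,  0]
  [ 0,  0, -3,  1]
  [ 0,  0,  0, -3]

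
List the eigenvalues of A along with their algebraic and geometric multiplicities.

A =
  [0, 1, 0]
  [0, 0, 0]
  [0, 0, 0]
λ = 0: alg = 3, geom = 2

Step 1 — factor the characteristic polynomial to read off the algebraic multiplicities:
  χ_A(x) = x^3

Step 2 — compute geometric multiplicities via the rank-nullity identity g(λ) = n − rank(A − λI):
  rank(A − (0)·I) = 1, so dim ker(A − (0)·I) = n − 1 = 2

Summary:
  λ = 0: algebraic multiplicity = 3, geometric multiplicity = 2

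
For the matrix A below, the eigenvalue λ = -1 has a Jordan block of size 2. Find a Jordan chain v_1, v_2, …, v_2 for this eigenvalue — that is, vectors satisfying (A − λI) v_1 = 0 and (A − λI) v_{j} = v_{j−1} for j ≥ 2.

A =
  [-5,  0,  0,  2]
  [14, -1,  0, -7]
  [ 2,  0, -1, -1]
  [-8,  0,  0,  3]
A Jordan chain for λ = -1 of length 2:
v_1 = (-4, 14, 2, -8)ᵀ
v_2 = (1, 0, 0, 0)ᵀ

Let N = A − (-1)·I. We want v_2 with N^2 v_2 = 0 but N^1 v_2 ≠ 0; then v_{j-1} := N · v_j for j = 2, …, 2.

Pick v_2 = (1, 0, 0, 0)ᵀ.
Then v_1 = N · v_2 = (-4, 14, 2, -8)ᵀ.

Sanity check: (A − (-1)·I) v_1 = (0, 0, 0, 0)ᵀ = 0. ✓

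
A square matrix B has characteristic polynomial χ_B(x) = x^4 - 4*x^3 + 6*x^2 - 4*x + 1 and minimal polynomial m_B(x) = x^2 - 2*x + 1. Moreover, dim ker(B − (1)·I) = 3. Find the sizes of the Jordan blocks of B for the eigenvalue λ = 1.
Block sizes for λ = 1: [2, 1, 1]

Step 1 — from the characteristic polynomial, algebraic multiplicity of λ = 1 is 4. From dim ker(B − (1)·I) = 3, there are exactly 3 Jordan blocks for λ = 1.
Step 2 — from the minimal polynomial, the factor (x − 1)^2 tells us the largest block for λ = 1 has size 2.
Step 3 — with total size 4, 3 blocks, and largest block 2, the block sizes (in nonincreasing order) are [2, 1, 1].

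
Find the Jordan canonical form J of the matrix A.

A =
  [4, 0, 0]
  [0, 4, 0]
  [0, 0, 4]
J_1(4) ⊕ J_1(4) ⊕ J_1(4)

The characteristic polynomial is
  det(x·I − A) = x^3 - 12*x^2 + 48*x - 64 = (x - 4)^3

Eigenvalues and multiplicities (the geometric multiplicity of λ is n − rank(A − λI), which equals the number of Jordan blocks for λ):
  λ = 4: algebraic multiplicity = 3, geometric multiplicity = 3

Determining the block sizes for each eigenvalue:
  λ = 4: gm = am = 3, so every block has size 1 → block sizes [1, 1, 1]

Assembling the blocks gives a Jordan form
J =
  [4, 0, 0]
  [0, 4, 0]
  [0, 0, 4]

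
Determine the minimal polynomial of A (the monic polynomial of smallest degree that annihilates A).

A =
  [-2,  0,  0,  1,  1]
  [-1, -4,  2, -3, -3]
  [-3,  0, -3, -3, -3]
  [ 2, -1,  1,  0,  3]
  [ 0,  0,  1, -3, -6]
x^3 + 9*x^2 + 27*x + 27

The characteristic polynomial is χ_A(x) = (x + 3)^5, so the eigenvalues are known. The minimal polynomial is
  m_A(x) = Π_λ (x − λ)^{k_λ}
where k_λ is the size of the *largest* Jordan block for λ (equivalently, the smallest k with (A − λI)^k v = 0 for every generalised eigenvector v of λ).

  λ = -3: largest Jordan block has size 3, contributing (x + 3)^3

So m_A(x) = (x + 3)^3 = x^3 + 9*x^2 + 27*x + 27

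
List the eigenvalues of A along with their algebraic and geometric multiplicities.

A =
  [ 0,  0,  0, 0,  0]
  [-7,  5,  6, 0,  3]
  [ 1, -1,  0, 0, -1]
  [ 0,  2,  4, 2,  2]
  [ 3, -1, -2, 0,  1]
λ = 0: alg = 1, geom = 1; λ = 2: alg = 4, geom = 3

Step 1 — factor the characteristic polynomial to read off the algebraic multiplicities:
  χ_A(x) = x*(x - 2)^4

Step 2 — compute geometric multiplicities via the rank-nullity identity g(λ) = n − rank(A − λI):
  rank(A − (0)·I) = 4, so dim ker(A − (0)·I) = n − 4 = 1
  rank(A − (2)·I) = 2, so dim ker(A − (2)·I) = n − 2 = 3

Summary:
  λ = 0: algebraic multiplicity = 1, geometric multiplicity = 1
  λ = 2: algebraic multiplicity = 4, geometric multiplicity = 3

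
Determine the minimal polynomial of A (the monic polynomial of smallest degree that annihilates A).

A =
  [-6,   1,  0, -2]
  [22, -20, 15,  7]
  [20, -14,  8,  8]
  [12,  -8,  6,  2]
x^3 + 12*x^2 + 48*x + 64

The characteristic polynomial is χ_A(x) = (x + 4)^4, so the eigenvalues are known. The minimal polynomial is
  m_A(x) = Π_λ (x − λ)^{k_λ}
where k_λ is the size of the *largest* Jordan block for λ (equivalently, the smallest k with (A − λI)^k v = 0 for every generalised eigenvector v of λ).

  λ = -4: largest Jordan block has size 3, contributing (x + 4)^3

So m_A(x) = (x + 4)^3 = x^3 + 12*x^2 + 48*x + 64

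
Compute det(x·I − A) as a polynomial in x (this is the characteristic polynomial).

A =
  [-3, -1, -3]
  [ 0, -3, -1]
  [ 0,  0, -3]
x^3 + 9*x^2 + 27*x + 27

Expanding det(x·I − A) (e.g. by cofactor expansion or by noting that A is similar to its Jordan form J, which has the same characteristic polynomial as A) gives
  χ_A(x) = x^3 + 9*x^2 + 27*x + 27
which factors as (x + 3)^3. The eigenvalues (with algebraic multiplicities) are λ = -3 with multiplicity 3.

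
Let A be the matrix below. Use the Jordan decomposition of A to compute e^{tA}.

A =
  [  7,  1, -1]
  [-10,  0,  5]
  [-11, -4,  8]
e^{tA} =
  [5*t^2*exp(5*t)/2 + 2*t*exp(5*t) + exp(5*t), t^2*exp(5*t)/2 + t*exp(5*t), -t*exp(5*t)]
  [-25*t^2*exp(5*t)/2 - 10*t*exp(5*t), -5*t^2*exp(5*t)/2 - 5*t*exp(5*t) + exp(5*t), 5*t*exp(5*t)]
  [-15*t^2*exp(5*t)/2 - 11*t*exp(5*t), -3*t^2*exp(5*t)/2 - 4*t*exp(5*t), 3*t*exp(5*t) + exp(5*t)]

Strategy: write A = P · J · P⁻¹ where J is a Jordan canonical form, so e^{tA} = P · e^{tJ} · P⁻¹, and e^{tJ} can be computed block-by-block.

A has Jordan form
J =
  [5, 1, 0]
  [0, 5, 1]
  [0, 0, 5]
(up to reordering of blocks).

Per-block formulas:
  For a 3×3 Jordan block J_3(5): exp(t · J_3(5)) = e^(5t)·(I + t·N + (t^2/2)·N^2), where N is the 3×3 nilpotent shift.

After assembling e^{tJ} and conjugating by P, we get:

e^{tA} =
  [5*t^2*exp(5*t)/2 + 2*t*exp(5*t) + exp(5*t), t^2*exp(5*t)/2 + t*exp(5*t), -t*exp(5*t)]
  [-25*t^2*exp(5*t)/2 - 10*t*exp(5*t), -5*t^2*exp(5*t)/2 - 5*t*exp(5*t) + exp(5*t), 5*t*exp(5*t)]
  [-15*t^2*exp(5*t)/2 - 11*t*exp(5*t), -3*t^2*exp(5*t)/2 - 4*t*exp(5*t), 3*t*exp(5*t) + exp(5*t)]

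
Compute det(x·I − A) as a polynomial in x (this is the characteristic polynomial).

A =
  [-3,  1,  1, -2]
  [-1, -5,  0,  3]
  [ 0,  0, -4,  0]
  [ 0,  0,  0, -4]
x^4 + 16*x^3 + 96*x^2 + 256*x + 256

Expanding det(x·I − A) (e.g. by cofactor expansion or by noting that A is similar to its Jordan form J, which has the same characteristic polynomial as A) gives
  χ_A(x) = x^4 + 16*x^3 + 96*x^2 + 256*x + 256
which factors as (x + 4)^4. The eigenvalues (with algebraic multiplicities) are λ = -4 with multiplicity 4.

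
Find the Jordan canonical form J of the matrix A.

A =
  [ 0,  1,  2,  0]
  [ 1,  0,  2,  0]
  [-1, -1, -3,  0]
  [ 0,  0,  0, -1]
J_2(-1) ⊕ J_1(-1) ⊕ J_1(-1)

The characteristic polynomial is
  det(x·I − A) = x^4 + 4*x^3 + 6*x^2 + 4*x + 1 = (x + 1)^4

Eigenvalues and multiplicities (the geometric multiplicity of λ is n − rank(A − λI), which equals the number of Jordan blocks for λ):
  λ = -1: algebraic multiplicity = 4, geometric multiplicity = 3

Determining the block sizes for each eigenvalue:
  λ = -1: 3 blocks summing to 4 forces exactly one block of size 2 and the rest size 1 → block sizes [2, 1, 1]

Assembling the blocks gives a Jordan form
J =
  [-1,  1,  0,  0]
  [ 0, -1,  0,  0]
  [ 0,  0, -1,  0]
  [ 0,  0,  0, -1]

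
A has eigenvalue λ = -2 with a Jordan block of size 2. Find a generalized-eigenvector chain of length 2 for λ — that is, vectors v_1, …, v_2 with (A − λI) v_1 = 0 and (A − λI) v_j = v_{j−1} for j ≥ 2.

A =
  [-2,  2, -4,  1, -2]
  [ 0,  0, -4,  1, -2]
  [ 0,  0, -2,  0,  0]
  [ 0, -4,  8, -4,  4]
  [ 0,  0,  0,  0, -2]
A Jordan chain for λ = -2 of length 2:
v_1 = (2, 2, 0, -4, 0)ᵀ
v_2 = (0, 1, 0, 0, 0)ᵀ

Let N = A − (-2)·I. We want v_2 with N^2 v_2 = 0 but N^1 v_2 ≠ 0; then v_{j-1} := N · v_j for j = 2, …, 2.

Pick v_2 = (0, 1, 0, 0, 0)ᵀ.
Then v_1 = N · v_2 = (2, 2, 0, -4, 0)ᵀ.

Sanity check: (A − (-2)·I) v_1 = (0, 0, 0, 0, 0)ᵀ = 0. ✓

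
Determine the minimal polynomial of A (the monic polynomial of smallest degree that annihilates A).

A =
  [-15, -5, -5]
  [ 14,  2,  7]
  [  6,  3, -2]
x^2 + 10*x + 25

The characteristic polynomial is χ_A(x) = (x + 5)^3, so the eigenvalues are known. The minimal polynomial is
  m_A(x) = Π_λ (x − λ)^{k_λ}
where k_λ is the size of the *largest* Jordan block for λ (equivalently, the smallest k with (A − λI)^k v = 0 for every generalised eigenvector v of λ).

  λ = -5: largest Jordan block has size 2, contributing (x + 5)^2

So m_A(x) = (x + 5)^2 = x^2 + 10*x + 25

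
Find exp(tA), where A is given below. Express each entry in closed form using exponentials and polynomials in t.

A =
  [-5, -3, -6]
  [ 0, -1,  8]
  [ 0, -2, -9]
e^{tA} =
  [exp(-5*t), -3*t*exp(-5*t), -6*t*exp(-5*t)]
  [0, 4*t*exp(-5*t) + exp(-5*t), 8*t*exp(-5*t)]
  [0, -2*t*exp(-5*t), -4*t*exp(-5*t) + exp(-5*t)]

Strategy: write A = P · J · P⁻¹ where J is a Jordan canonical form, so e^{tA} = P · e^{tJ} · P⁻¹, and e^{tJ} can be computed block-by-block.

A has Jordan form
J =
  [-5,  1,  0]
  [ 0, -5,  0]
  [ 0,  0, -5]
(up to reordering of blocks).

Per-block formulas:
  For a 1×1 block at λ = -5: exp(t · [-5]) = [e^(-5t)].
  For a 2×2 Jordan block J_2(-5): exp(t · J_2(-5)) = e^(-5t)·(I + t·N), where N is the 2×2 nilpotent shift.

After assembling e^{tJ} and conjugating by P, we get:

e^{tA} =
  [exp(-5*t), -3*t*exp(-5*t), -6*t*exp(-5*t)]
  [0, 4*t*exp(-5*t) + exp(-5*t), 8*t*exp(-5*t)]
  [0, -2*t*exp(-5*t), -4*t*exp(-5*t) + exp(-5*t)]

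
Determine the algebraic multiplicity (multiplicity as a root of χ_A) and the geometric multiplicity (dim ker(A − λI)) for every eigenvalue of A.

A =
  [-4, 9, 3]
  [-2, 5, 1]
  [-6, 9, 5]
λ = 2: alg = 3, geom = 2

Step 1 — factor the characteristic polynomial to read off the algebraic multiplicities:
  χ_A(x) = (x - 2)^3

Step 2 — compute geometric multiplicities via the rank-nullity identity g(λ) = n − rank(A − λI):
  rank(A − (2)·I) = 1, so dim ker(A − (2)·I) = n − 1 = 2

Summary:
  λ = 2: algebraic multiplicity = 3, geometric multiplicity = 2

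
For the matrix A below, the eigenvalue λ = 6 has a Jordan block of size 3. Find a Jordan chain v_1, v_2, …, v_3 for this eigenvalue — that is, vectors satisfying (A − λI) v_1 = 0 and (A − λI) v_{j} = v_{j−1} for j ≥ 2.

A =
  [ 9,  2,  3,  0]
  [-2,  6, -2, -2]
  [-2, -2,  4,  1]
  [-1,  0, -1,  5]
A Jordan chain for λ = 6 of length 3:
v_1 = (-1, 0, 1, 0)ᵀ
v_2 = (3, -2, -2, -1)ᵀ
v_3 = (1, 0, 0, 0)ᵀ

Let N = A − (6)·I. We want v_3 with N^3 v_3 = 0 but N^2 v_3 ≠ 0; then v_{j-1} := N · v_j for j = 3, …, 2.

Pick v_3 = (1, 0, 0, 0)ᵀ.
Then v_2 = N · v_3 = (3, -2, -2, -1)ᵀ.
Then v_1 = N · v_2 = (-1, 0, 1, 0)ᵀ.

Sanity check: (A − (6)·I) v_1 = (0, 0, 0, 0)ᵀ = 0. ✓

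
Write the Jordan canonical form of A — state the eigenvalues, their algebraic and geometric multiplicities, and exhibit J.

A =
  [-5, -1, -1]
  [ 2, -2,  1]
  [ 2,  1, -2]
J_2(-3) ⊕ J_1(-3)

The characteristic polynomial is
  det(x·I − A) = x^3 + 9*x^2 + 27*x + 27 = (x + 3)^3

Eigenvalues and multiplicities (the geometric multiplicity of λ is n − rank(A − λI), which equals the number of Jordan blocks for λ):
  λ = -3: algebraic multiplicity = 3, geometric multiplicity = 2

Determining the block sizes for each eigenvalue:
  λ = -3: 2 blocks summing to 3 forces exactly one block of size 2 and the rest size 1 → block sizes [2, 1]

Assembling the blocks gives a Jordan form
J =
  [-3,  1,  0]
  [ 0, -3,  0]
  [ 0,  0, -3]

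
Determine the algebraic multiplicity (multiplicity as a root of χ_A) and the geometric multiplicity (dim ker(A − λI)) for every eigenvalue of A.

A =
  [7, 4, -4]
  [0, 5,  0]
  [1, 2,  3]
λ = 5: alg = 3, geom = 2

Step 1 — factor the characteristic polynomial to read off the algebraic multiplicities:
  χ_A(x) = (x - 5)^3

Step 2 — compute geometric multiplicities via the rank-nullity identity g(λ) = n − rank(A − λI):
  rank(A − (5)·I) = 1, so dim ker(A − (5)·I) = n − 1 = 2

Summary:
  λ = 5: algebraic multiplicity = 3, geometric multiplicity = 2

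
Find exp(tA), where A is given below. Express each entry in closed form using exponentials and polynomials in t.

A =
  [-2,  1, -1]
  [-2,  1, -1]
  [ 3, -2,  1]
e^{tA} =
  [-t^2/2 - 2*t + 1, t^2/2 + t, -t]
  [-t^2/2 - 2*t, t^2/2 + t + 1, -t]
  [t^2/2 + 3*t, -t^2/2 - 2*t, t + 1]

Strategy: write A = P · J · P⁻¹ where J is a Jordan canonical form, so e^{tA} = P · e^{tJ} · P⁻¹, and e^{tJ} can be computed block-by-block.

A has Jordan form
J =
  [0, 1, 0]
  [0, 0, 1]
  [0, 0, 0]
(up to reordering of blocks).

Per-block formulas:
  For a 3×3 Jordan block J_3(0): exp(t · J_3(0)) = e^(0t)·(I + t·N + (t^2/2)·N^2), where N is the 3×3 nilpotent shift.

After assembling e^{tJ} and conjugating by P, we get:

e^{tA} =
  [-t^2/2 - 2*t + 1, t^2/2 + t, -t]
  [-t^2/2 - 2*t, t^2/2 + t + 1, -t]
  [t^2/2 + 3*t, -t^2/2 - 2*t, t + 1]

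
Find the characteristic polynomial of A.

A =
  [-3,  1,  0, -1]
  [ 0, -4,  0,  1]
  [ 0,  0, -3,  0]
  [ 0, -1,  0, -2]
x^4 + 12*x^3 + 54*x^2 + 108*x + 81

Expanding det(x·I − A) (e.g. by cofactor expansion or by noting that A is similar to its Jordan form J, which has the same characteristic polynomial as A) gives
  χ_A(x) = x^4 + 12*x^3 + 54*x^2 + 108*x + 81
which factors as (x + 3)^4. The eigenvalues (with algebraic multiplicities) are λ = -3 with multiplicity 4.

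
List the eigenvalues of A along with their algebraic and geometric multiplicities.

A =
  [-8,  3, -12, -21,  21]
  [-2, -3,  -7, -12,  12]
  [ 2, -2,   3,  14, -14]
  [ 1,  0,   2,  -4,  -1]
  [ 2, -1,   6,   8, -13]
λ = -5: alg = 5, geom = 2

Step 1 — factor the characteristic polynomial to read off the algebraic multiplicities:
  χ_A(x) = (x + 5)^5

Step 2 — compute geometric multiplicities via the rank-nullity identity g(λ) = n − rank(A − λI):
  rank(A − (-5)·I) = 3, so dim ker(A − (-5)·I) = n − 3 = 2

Summary:
  λ = -5: algebraic multiplicity = 5, geometric multiplicity = 2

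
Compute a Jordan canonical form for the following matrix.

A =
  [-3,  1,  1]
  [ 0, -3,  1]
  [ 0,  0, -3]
J_3(-3)

The characteristic polynomial is
  det(x·I − A) = x^3 + 9*x^2 + 27*x + 27 = (x + 3)^3

Eigenvalues and multiplicities (the geometric multiplicity of λ is n − rank(A − λI), which equals the number of Jordan blocks for λ):
  λ = -3: algebraic multiplicity = 3, geometric multiplicity = 1

Determining the block sizes for each eigenvalue:
  λ = -3: one block (gm = 1), so the single block has size am = 3 → block sizes [3]

Assembling the blocks gives a Jordan form
J =
  [-3,  1,  0]
  [ 0, -3,  1]
  [ 0,  0, -3]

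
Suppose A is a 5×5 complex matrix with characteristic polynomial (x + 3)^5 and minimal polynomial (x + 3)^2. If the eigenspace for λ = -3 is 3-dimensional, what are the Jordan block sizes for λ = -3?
Block sizes for λ = -3: [2, 2, 1]

Step 1 — from the characteristic polynomial, algebraic multiplicity of λ = -3 is 5. From dim ker(A − (-3)·I) = 3, there are exactly 3 Jordan blocks for λ = -3.
Step 2 — from the minimal polynomial, the factor (x + 3)^2 tells us the largest block for λ = -3 has size 2.
Step 3 — with total size 5, 3 blocks, and largest block 2, the block sizes (in nonincreasing order) are [2, 2, 1].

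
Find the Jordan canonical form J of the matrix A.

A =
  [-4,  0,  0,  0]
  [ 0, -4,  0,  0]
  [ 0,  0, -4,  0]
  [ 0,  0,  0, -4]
J_1(-4) ⊕ J_1(-4) ⊕ J_1(-4) ⊕ J_1(-4)

The characteristic polynomial is
  det(x·I − A) = x^4 + 16*x^3 + 96*x^2 + 256*x + 256 = (x + 4)^4

Eigenvalues and multiplicities (the geometric multiplicity of λ is n − rank(A − λI), which equals the number of Jordan blocks for λ):
  λ = -4: algebraic multiplicity = 4, geometric multiplicity = 4

Determining the block sizes for each eigenvalue:
  λ = -4: gm = am = 4, so every block has size 1 → block sizes [1, 1, 1, 1]

Assembling the blocks gives a Jordan form
J =
  [-4,  0,  0,  0]
  [ 0, -4,  0,  0]
  [ 0,  0, -4,  0]
  [ 0,  0,  0, -4]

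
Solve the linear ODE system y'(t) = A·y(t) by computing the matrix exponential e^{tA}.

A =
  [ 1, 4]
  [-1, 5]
e^{tA} =
  [-2*t*exp(3*t) + exp(3*t), 4*t*exp(3*t)]
  [-t*exp(3*t), 2*t*exp(3*t) + exp(3*t)]

Strategy: write A = P · J · P⁻¹ where J is a Jordan canonical form, so e^{tA} = P · e^{tJ} · P⁻¹, and e^{tJ} can be computed block-by-block.

A has Jordan form
J =
  [3, 1]
  [0, 3]
(up to reordering of blocks).

Per-block formulas:
  For a 2×2 Jordan block J_2(3): exp(t · J_2(3)) = e^(3t)·(I + t·N), where N is the 2×2 nilpotent shift.

After assembling e^{tJ} and conjugating by P, we get:

e^{tA} =
  [-2*t*exp(3*t) + exp(3*t), 4*t*exp(3*t)]
  [-t*exp(3*t), 2*t*exp(3*t) + exp(3*t)]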